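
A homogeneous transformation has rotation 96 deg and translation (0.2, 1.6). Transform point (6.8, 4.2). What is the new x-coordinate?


x' = cos(theta)*px - sin(theta)*py + tx
= -0.1045*6.8 - 0.9945*4.2 + 0.2
= -4.6878


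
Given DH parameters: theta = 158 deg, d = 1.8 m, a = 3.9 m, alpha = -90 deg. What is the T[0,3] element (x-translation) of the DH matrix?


T[0,3] = a * cos(theta)
= 3.9 * cos(158 deg)
= 3.9 * -0.9272
= -3.616


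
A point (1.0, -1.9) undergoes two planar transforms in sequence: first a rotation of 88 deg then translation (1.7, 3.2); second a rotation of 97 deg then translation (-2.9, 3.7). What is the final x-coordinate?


After transform 1:
x1 = cos(88)*1.0 - sin(88)*-1.9 + 1.7 = 3.6337
y1 = sin(88)*1.0 + cos(88)*-1.9 + 3.2 = 4.1331
After transform 2:
x2 = cos(97)*3.6337 - sin(97)*4.1331 + -2.9
= -7.4451


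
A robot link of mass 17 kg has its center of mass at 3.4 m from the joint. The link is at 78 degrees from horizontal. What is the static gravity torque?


tau = m*g*L*cos(angle)
= 17 * 9.81 * 3.4 * cos(78 deg)
= 17 * 9.81 * 3.4 * 0.2079
= 117.8897 Nm


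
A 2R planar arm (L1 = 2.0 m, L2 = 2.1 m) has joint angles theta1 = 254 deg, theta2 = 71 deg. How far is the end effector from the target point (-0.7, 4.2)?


End effector via forward kinematics:
x = L1*cos(t1) + L2*cos(t1+t2) = 1.1689
y = L1*sin(t1) + L2*sin(t1+t2) = -3.127
Distance to target:
d = sqrt((-0.7 - 1.1689)^2 + (4.2 - -3.127)^2)
= sqrt(3.493 + 53.6854)
= 7.5616 m


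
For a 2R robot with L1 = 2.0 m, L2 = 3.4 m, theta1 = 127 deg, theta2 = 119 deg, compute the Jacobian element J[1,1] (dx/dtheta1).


J[1,1] = -L1*sin(t1) - L2*sin(t1+t2)
= -2.0*sin(127) - 3.4*sin(246)
= 1.5088


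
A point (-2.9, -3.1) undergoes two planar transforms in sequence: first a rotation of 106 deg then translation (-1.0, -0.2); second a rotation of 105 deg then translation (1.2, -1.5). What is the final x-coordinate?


After transform 1:
x1 = cos(106)*-2.9 - sin(106)*-3.1 + -1.0 = 2.7793
y1 = sin(106)*-2.9 + cos(106)*-3.1 + -0.2 = -2.1332
After transform 2:
x2 = cos(105)*2.7793 - sin(105)*-2.1332 + 1.2
= 2.5412


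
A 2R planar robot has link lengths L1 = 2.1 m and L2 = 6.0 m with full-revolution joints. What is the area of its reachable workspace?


r_max = L1 + L2 = 8.1 m
r_min = |L1 - L2| = 3.9 m
Area = pi*(r_max^2 - r_min^2)
= pi*(65.61 - 15.21)
= pi * 50.4
= 158.3363 m^2


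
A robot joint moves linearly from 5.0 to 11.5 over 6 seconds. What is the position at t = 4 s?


s = t/T = 4/6 = 0.6667
p(t) = p0 + (pf-p0)*s
= 5.0 + (11.5 - 5.0) * 0.6667
= 9.3333


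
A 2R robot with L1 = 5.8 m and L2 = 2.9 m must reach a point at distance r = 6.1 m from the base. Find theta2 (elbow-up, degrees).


cos(theta2) = (r^2 - L1^2 - L2^2) / (2*L1*L2)
cos(theta2) = (37.21 - 33.64 - 8.41) / 33.64
cos(theta2) = -0.143876
theta2 = 98.2722 degrees


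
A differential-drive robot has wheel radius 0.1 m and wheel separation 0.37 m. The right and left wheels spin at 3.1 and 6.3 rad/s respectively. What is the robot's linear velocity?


vR = r*wR = 0.1*3.1 = 0.31 m/s
vL = r*wL = 0.1*6.3 = 0.63 m/s
v = (vR+vL)/2 = 0.47 m/s
omega = (vR-vL)/L = -0.8649 rad/s
linear velocity = 0.47 m/s


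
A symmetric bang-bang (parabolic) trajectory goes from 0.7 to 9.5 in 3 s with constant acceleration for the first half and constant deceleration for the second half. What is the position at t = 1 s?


Symmetric rest-to-rest: each phase covers (pf-p0)/2 in time T/2. 0.5*a*(T/2)^2 = (pf-p0)/2 => a = 4*(pf-p0)/T^2
a = 4*(9.5-0.7)/3^2 = 3.9111
t = 1 is in the acceleration phase (t <= T/2).
p = p0 + 0.5*a*t^2 = 0.7 + 0.5*3.9111*1^2
= 2.6556


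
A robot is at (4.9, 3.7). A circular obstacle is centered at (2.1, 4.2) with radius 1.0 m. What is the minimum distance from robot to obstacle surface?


center_dist = sqrt((4.9-2.1)^2 + (3.7-4.2)^2)
= sqrt(7.84 + 0.25)
= 2.8443
min_dist = center_dist - radius = 2.8443 - 1.0 = 1.8443 m


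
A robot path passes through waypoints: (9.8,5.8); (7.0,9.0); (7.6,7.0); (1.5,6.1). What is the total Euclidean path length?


Segment lengths:
  seg1 = sqrt((-2.8)^2 + (3.2)^2) = 4.2521
  seg2 = sqrt((0.6)^2 + (-2.0)^2) = 2.0881
  seg3 = sqrt((-6.1)^2 + (-0.9)^2) = 6.166
Total = 12.5062


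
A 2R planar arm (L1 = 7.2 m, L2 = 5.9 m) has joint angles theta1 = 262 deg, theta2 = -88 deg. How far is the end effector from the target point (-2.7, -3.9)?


End effector via forward kinematics:
x = L1*cos(t1) + L2*cos(t1+t2) = -6.8697
y = L1*sin(t1) + L2*sin(t1+t2) = -6.5132
Distance to target:
d = sqrt((-2.7 - -6.8697)^2 + (-3.9 - -6.5132)^2)
= sqrt(17.3866 + 6.8289)
= 4.9209 m


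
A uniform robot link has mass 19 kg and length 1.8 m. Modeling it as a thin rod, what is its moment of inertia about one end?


I = (1/3) * m * L^2
= (1/3) * 19 * 1.8^2
= 0.333333 * 19 * 3.24
= 20.52 kg*m^2


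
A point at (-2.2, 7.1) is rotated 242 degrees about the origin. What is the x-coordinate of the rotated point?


x' = x*cos(theta) - y*sin(theta)
cos(242 deg) = -0.4695, sin(242 deg) = -0.8829
x' = -2.2 * -0.4695 - 7.1 * -0.8829
= 1.0328 - -6.2689
= 7.3018


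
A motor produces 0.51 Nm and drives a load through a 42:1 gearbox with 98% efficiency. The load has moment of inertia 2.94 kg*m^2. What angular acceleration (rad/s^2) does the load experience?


tau_out = tau_motor * N * eta
= 0.51 * 42 * 0.98 = 20.9916 Nm
alpha = tau_out / I = 20.9916 / 2.94
= 7.14 rad/s^2


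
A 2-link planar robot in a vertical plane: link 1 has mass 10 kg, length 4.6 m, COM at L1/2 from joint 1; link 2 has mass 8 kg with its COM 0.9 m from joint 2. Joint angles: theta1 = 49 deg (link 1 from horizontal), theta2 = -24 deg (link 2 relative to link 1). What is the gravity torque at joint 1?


Horizontal distance from joint 1 to link-1 COM:
  x_c1 = (L1/2)*cos(t1) = 2.3 * 0.6561 = 1.5089 m
Horizontal distance from joint 1 to link-2 COM:
  x_c2 = L1*cos(t1) + Lc2*cos(t1+t2)
       = 4.6*0.6561 + 0.9*0.9063 = 3.8335 m
tau1 = m1*g*x_c1 + m2*g*x_c2
     = 10*9.81*1.5089 + 8*9.81*3.8335
     = 148.0266 + 300.8569
     = 448.8835 Nm


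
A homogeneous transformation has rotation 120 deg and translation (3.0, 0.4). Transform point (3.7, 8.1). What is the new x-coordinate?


x' = cos(theta)*px - sin(theta)*py + tx
= -0.5*3.7 - 0.866*8.1 + 3.0
= -5.8648


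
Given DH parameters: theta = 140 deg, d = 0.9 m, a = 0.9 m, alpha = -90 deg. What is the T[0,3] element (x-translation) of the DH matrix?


T[0,3] = a * cos(theta)
= 0.9 * cos(140 deg)
= 0.9 * -0.766
= -0.6894


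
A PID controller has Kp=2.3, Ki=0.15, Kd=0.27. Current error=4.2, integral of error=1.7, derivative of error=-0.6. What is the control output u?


u = Kp*e + Ki*int(e) + Kd*de/dt
= 2.3*4.2 + 0.15*1.7 + 0.27*(-0.6)
= 9.66 + 0.255 + -0.162
= 9.753


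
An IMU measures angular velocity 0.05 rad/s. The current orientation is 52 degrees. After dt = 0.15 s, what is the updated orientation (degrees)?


delta_theta = w * dt = 0.05 * 0.15 = 0.0075 rad
= 0.4297 deg
theta_new = 52 + 0.4297 = 52.4297 deg


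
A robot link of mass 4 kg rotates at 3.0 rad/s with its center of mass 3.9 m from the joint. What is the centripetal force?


F = m * omega^2 * r
= 4 * 3.0^2 * 3.9
= 4 * 9.0 * 3.9
= 140.4 N


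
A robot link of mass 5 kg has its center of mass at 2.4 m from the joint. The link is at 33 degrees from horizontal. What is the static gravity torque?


tau = m*g*L*cos(angle)
= 5 * 9.81 * 2.4 * cos(33 deg)
= 5 * 9.81 * 2.4 * 0.8387
= 98.7283 Nm


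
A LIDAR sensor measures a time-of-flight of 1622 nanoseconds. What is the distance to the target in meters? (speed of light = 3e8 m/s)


tof = 1622 ns = 1.622e-06 s
dist = c * tof / 2
= 3e8 * 1.622e-06 / 2
= 243.3 m


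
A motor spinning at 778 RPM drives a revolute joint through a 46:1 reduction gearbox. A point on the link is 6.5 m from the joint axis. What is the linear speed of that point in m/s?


omega_motor = 778 * 2*pi/60 = 81.472 rad/s
omega_joint = omega_motor / 46 = 1.7711 rad/s
v = omega_joint * r = 1.7711 * 6.5
= 11.5123 m/s


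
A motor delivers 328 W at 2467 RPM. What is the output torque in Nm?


omega = 2467 * 2*pi/60 = 258.3436 rad/s
tau = P / omega = 328 / 258.3436
= 1.2696 Nm


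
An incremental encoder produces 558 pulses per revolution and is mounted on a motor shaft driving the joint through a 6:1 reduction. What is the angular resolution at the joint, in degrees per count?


counts per rev = 558
effective counts at joint = 558 * 6 = 3348
resolution = 360 / 3348
= 0.1075 deg/count


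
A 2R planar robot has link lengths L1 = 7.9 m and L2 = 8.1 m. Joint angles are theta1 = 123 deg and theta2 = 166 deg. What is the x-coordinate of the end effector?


Convert angles to radians: theta1 = 2.1468, theta2 = 2.8972
x = L1*cos(theta1) + L2*cos(theta1+theta2)
x = -4.3026 + 2.6371
x = -1.6655


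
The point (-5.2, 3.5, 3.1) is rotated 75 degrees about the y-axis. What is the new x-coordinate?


Rotation about y-axis: x' = x*cos(theta) + z*sin(theta)
= -5.2 * 0.2588 + 3.1 * 0.9659
= 1.6485


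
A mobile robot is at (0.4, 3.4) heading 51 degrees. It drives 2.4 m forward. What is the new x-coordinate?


x_new = x0 + d*cos(theta)
= 0.4 + 2.4*cos(51)
= 0.4 + 1.5104
= 1.9104


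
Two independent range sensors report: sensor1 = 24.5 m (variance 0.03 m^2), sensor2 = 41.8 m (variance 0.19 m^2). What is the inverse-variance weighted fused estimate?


w1 = (1/var1) / (1/var1 + 1/var2)
   = 33.3333 / (33.3333 + 5.2632) = 0.8636
w2 = 1 - w1 = 0.1364
fused = w1*s1 + w2*s2 = 21.1591 + 5.7
= 26.8591 m


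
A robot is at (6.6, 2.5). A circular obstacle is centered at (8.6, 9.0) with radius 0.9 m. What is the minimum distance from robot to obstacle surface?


center_dist = sqrt((6.6-8.6)^2 + (2.5-9.0)^2)
= sqrt(4.0 + 42.25)
= 6.8007
min_dist = center_dist - radius = 6.8007 - 0.9 = 5.9007 m


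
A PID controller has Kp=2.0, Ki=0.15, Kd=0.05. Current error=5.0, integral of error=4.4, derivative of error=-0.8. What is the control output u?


u = Kp*e + Ki*int(e) + Kd*de/dt
= 2.0*5.0 + 0.15*4.4 + 0.05*(-0.8)
= 10.0 + 0.66 + -0.04
= 10.62


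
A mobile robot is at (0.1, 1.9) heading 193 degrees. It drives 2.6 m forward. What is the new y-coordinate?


y_new = y0 + d*sin(theta)
= 1.9 + 2.6*sin(193)
= 1.9 + -0.5849
= 1.3151


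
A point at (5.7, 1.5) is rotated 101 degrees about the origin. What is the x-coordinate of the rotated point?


x' = x*cos(theta) - y*sin(theta)
cos(101 deg) = -0.1908, sin(101 deg) = 0.9816
x' = 5.7 * -0.1908 - 1.5 * 0.9816
= -1.0876 - 1.4724
= -2.5601


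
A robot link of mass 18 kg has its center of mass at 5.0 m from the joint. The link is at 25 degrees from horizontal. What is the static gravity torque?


tau = m*g*L*cos(angle)
= 18 * 9.81 * 5.0 * cos(25 deg)
= 18 * 9.81 * 5.0 * 0.9063
= 800.1791 Nm


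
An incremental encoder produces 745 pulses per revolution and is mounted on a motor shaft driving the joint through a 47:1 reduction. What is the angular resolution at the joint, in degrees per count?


counts per rev = 745
effective counts at joint = 745 * 47 = 35015
resolution = 360 / 35015
= 0.0103 deg/count


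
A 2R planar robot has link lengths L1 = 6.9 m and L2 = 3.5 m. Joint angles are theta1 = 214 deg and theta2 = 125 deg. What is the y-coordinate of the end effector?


Convert angles to radians: theta1 = 3.735, theta2 = 2.1817
y = L1*sin(theta1) + L2*sin(theta1+theta2)
y = -3.8584 + -1.2543
y = -5.1127


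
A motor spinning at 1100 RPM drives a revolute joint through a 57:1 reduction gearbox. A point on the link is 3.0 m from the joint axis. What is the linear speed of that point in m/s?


omega_motor = 1100 * 2*pi/60 = 115.1917 rad/s
omega_joint = omega_motor / 57 = 2.0209 rad/s
v = omega_joint * r = 2.0209 * 3.0
= 6.0627 m/s


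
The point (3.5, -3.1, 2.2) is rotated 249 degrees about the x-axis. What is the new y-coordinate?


Rotation about x-axis: y' = y*cos(theta) - z*sin(theta)
= -3.1 * -0.3584 - 2.2 * -0.9336
= 3.1648


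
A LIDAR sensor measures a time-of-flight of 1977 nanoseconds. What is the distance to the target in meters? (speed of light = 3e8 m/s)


tof = 1977 ns = 1.977e-06 s
dist = c * tof / 2
= 3e8 * 1.977e-06 / 2
= 296.55 m


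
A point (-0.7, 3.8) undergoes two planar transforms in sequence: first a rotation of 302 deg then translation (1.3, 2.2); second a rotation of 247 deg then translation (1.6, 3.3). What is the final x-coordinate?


After transform 1:
x1 = cos(302)*-0.7 - sin(302)*3.8 + 1.3 = 4.1516
y1 = sin(302)*-0.7 + cos(302)*3.8 + 2.2 = 4.8073
After transform 2:
x2 = cos(247)*4.1516 - sin(247)*4.8073 + 1.6
= 4.403


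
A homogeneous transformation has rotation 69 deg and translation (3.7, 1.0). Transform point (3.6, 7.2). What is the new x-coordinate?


x' = cos(theta)*px - sin(theta)*py + tx
= 0.3584*3.6 - 0.9336*7.2 + 3.7
= -1.7317


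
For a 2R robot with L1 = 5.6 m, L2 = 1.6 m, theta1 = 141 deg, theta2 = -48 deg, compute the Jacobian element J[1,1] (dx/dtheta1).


J[1,1] = -L1*sin(t1) - L2*sin(t1+t2)
= -5.6*sin(141) - 1.6*sin(93)
= -5.122


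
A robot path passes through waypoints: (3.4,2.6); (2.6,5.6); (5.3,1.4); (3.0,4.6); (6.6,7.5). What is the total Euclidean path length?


Segment lengths:
  seg1 = sqrt((-0.8)^2 + (3.0)^2) = 3.1048
  seg2 = sqrt((2.7)^2 + (-4.2)^2) = 4.993
  seg3 = sqrt((-2.3)^2 + (3.2)^2) = 3.9408
  seg4 = sqrt((3.6)^2 + (2.9)^2) = 4.6228
Total = 16.6614


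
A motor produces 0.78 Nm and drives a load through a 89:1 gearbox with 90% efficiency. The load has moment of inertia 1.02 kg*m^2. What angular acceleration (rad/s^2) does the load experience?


tau_out = tau_motor * N * eta
= 0.78 * 89 * 0.9 = 62.478 Nm
alpha = tau_out / I = 62.478 / 1.02
= 61.2529 rad/s^2


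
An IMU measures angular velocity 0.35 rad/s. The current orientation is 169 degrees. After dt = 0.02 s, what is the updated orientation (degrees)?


delta_theta = w * dt = 0.35 * 0.02 = 0.007 rad
= 0.4011 deg
theta_new = 169 + 0.4011 = 169.4011 deg


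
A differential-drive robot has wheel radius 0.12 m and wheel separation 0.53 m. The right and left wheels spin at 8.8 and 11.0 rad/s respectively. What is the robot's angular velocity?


vR = r*wR = 0.12*8.8 = 1.056 m/s
vL = r*wL = 0.12*11.0 = 1.32 m/s
v = (vR+vL)/2 = 1.188 m/s
omega = (vR-vL)/L = -0.4981 rad/s
angular velocity = -0.4981 rad/s


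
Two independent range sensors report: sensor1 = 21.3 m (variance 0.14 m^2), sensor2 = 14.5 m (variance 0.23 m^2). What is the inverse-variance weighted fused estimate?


w1 = (1/var1) / (1/var1 + 1/var2)
   = 7.1429 / (7.1429 + 4.3478) = 0.6216
w2 = 1 - w1 = 0.3784
fused = w1*s1 + w2*s2 = 13.2405 + 5.4865
= 18.727 m


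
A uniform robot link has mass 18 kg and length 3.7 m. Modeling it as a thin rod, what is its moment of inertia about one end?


I = (1/3) * m * L^2
= (1/3) * 18 * 3.7^2
= 0.333333 * 18 * 13.69
= 82.14 kg*m^2


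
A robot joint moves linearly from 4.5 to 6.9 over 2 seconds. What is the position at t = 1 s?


s = t/T = 1/2 = 0.5
p(t) = p0 + (pf-p0)*s
= 4.5 + (6.9 - 4.5) * 0.5
= 5.7


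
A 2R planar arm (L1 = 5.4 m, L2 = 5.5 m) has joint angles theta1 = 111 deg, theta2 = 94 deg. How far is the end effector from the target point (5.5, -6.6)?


End effector via forward kinematics:
x = L1*cos(t1) + L2*cos(t1+t2) = -6.9199
y = L1*sin(t1) + L2*sin(t1+t2) = 2.7169
Distance to target:
d = sqrt((5.5 - -6.9199)^2 + (-6.6 - 2.7169)^2)
= sqrt(154.2534 + 86.8053)
= 15.5261 m


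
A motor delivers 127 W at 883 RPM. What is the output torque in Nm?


omega = 883 * 2*pi/60 = 92.4675 rad/s
tau = P / omega = 127 / 92.4675
= 1.3735 Nm


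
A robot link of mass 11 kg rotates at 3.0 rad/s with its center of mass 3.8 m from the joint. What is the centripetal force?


F = m * omega^2 * r
= 11 * 3.0^2 * 3.8
= 11 * 9.0 * 3.8
= 376.2 N


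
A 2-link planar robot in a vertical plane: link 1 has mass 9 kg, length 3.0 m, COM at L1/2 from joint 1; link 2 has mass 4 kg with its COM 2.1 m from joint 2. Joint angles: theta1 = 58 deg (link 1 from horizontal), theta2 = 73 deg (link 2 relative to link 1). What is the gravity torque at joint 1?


Horizontal distance from joint 1 to link-1 COM:
  x_c1 = (L1/2)*cos(t1) = 1.5 * 0.5299 = 0.7949 m
Horizontal distance from joint 1 to link-2 COM:
  x_c2 = L1*cos(t1) + Lc2*cos(t1+t2)
       = 3.0*0.5299 + 2.1*-0.6561 = 0.212 m
tau1 = m1*g*x_c1 + m2*g*x_c2
     = 9*9.81*0.7949 + 4*9.81*0.212
     = 70.1799 + 8.3202
     = 78.5001 Nm


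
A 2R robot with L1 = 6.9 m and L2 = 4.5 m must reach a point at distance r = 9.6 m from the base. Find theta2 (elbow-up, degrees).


cos(theta2) = (r^2 - L1^2 - L2^2) / (2*L1*L2)
cos(theta2) = (92.16 - 47.61 - 20.25) / 62.1
cos(theta2) = 0.391304
theta2 = 66.9643 degrees


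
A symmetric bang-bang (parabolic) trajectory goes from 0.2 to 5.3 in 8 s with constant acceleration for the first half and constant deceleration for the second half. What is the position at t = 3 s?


Symmetric rest-to-rest: each phase covers (pf-p0)/2 in time T/2. 0.5*a*(T/2)^2 = (pf-p0)/2 => a = 4*(pf-p0)/T^2
a = 4*(5.3-0.2)/8^2 = 0.3187
t = 3 is in the acceleration phase (t <= T/2).
p = p0 + 0.5*a*t^2 = 0.2 + 0.5*0.3187*3^2
= 1.6344


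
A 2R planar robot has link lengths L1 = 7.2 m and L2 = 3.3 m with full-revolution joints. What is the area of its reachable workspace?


r_max = L1 + L2 = 10.5 m
r_min = |L1 - L2| = 3.9 m
Area = pi*(r_max^2 - r_min^2)
= pi*(110.25 - 15.21)
= pi * 95.04
= 298.577 m^2


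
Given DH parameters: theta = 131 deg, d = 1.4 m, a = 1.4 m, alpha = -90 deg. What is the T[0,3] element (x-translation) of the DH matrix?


T[0,3] = a * cos(theta)
= 1.4 * cos(131 deg)
= 1.4 * -0.6561
= -0.9185


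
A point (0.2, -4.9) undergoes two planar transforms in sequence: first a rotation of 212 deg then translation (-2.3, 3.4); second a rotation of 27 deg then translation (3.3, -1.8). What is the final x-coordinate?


After transform 1:
x1 = cos(212)*0.2 - sin(212)*-4.9 + -2.3 = -5.0662
y1 = sin(212)*0.2 + cos(212)*-4.9 + 3.4 = 7.4495
After transform 2:
x2 = cos(27)*-5.0662 - sin(27)*7.4495 + 3.3
= -4.596


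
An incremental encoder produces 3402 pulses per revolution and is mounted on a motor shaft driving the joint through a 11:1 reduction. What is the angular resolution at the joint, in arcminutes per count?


counts per rev = 3402
effective counts at joint = 3402 * 11 = 37422
resolution = 360*60 / 37422
= 0.5772 arcmin/count


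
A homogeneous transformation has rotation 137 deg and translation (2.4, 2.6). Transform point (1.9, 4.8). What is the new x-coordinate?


x' = cos(theta)*px - sin(theta)*py + tx
= -0.7314*1.9 - 0.682*4.8 + 2.4
= -2.2632


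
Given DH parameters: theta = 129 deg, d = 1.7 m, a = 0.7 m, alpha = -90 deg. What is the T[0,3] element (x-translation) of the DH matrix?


T[0,3] = a * cos(theta)
= 0.7 * cos(129 deg)
= 0.7 * -0.6293
= -0.4405


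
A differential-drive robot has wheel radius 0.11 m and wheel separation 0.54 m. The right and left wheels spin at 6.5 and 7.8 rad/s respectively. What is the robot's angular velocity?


vR = r*wR = 0.11*6.5 = 0.715 m/s
vL = r*wL = 0.11*7.8 = 0.858 m/s
v = (vR+vL)/2 = 0.7865 m/s
omega = (vR-vL)/L = -0.2648 rad/s
angular velocity = -0.2648 rad/s


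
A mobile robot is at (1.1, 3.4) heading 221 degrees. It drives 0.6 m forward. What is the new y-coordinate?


y_new = y0 + d*sin(theta)
= 3.4 + 0.6*sin(221)
= 3.4 + -0.3936
= 3.0064


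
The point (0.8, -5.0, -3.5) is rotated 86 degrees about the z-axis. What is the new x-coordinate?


Rotation about z-axis: x' = x*cos(theta) - y*sin(theta)
= 0.8 * 0.0698 - -5.0 * 0.9976
= 5.0436


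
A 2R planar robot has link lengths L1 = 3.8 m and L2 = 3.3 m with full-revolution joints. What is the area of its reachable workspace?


r_max = L1 + L2 = 7.1 m
r_min = |L1 - L2| = 0.5 m
Area = pi*(r_max^2 - r_min^2)
= pi*(50.41 - 0.25)
= pi * 50.16
= 157.5823 m^2


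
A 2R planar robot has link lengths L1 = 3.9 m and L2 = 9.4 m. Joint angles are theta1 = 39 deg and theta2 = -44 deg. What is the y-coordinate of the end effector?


Convert angles to radians: theta1 = 0.6807, theta2 = -0.7679
y = L1*sin(theta1) + L2*sin(theta1+theta2)
y = 2.4543 + -0.8193
y = 1.6351


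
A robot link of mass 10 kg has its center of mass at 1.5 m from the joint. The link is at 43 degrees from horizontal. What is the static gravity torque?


tau = m*g*L*cos(angle)
= 10 * 9.81 * 1.5 * cos(43 deg)
= 10 * 9.81 * 1.5 * 0.7314
= 107.6187 Nm


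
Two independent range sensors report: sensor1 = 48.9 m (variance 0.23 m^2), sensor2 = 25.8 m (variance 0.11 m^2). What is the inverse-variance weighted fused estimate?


w1 = (1/var1) / (1/var1 + 1/var2)
   = 4.3478 / (4.3478 + 9.0909) = 0.3235
w2 = 1 - w1 = 0.6765
fused = w1*s1 + w2*s2 = 15.8206 + 17.4529
= 33.2735 m


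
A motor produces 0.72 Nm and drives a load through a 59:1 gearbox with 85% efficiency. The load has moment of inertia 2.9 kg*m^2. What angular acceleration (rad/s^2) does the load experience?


tau_out = tau_motor * N * eta
= 0.72 * 59 * 0.85 = 36.108 Nm
alpha = tau_out / I = 36.108 / 2.9
= 12.451 rad/s^2


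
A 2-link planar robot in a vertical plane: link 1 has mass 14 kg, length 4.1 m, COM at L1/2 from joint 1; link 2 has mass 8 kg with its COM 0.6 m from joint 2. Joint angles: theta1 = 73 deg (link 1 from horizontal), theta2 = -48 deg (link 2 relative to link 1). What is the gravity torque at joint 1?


Horizontal distance from joint 1 to link-1 COM:
  x_c1 = (L1/2)*cos(t1) = 2.05 * 0.2924 = 0.5994 m
Horizontal distance from joint 1 to link-2 COM:
  x_c2 = L1*cos(t1) + Lc2*cos(t1+t2)
       = 4.1*0.2924 + 0.6*0.9063 = 1.7425 m
tau1 = m1*g*x_c1 + m2*g*x_c2
     = 14*9.81*0.5994 + 8*9.81*1.7425
     = 82.3164 + 136.7521
     = 219.0685 Nm


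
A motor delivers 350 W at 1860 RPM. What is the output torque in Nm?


omega = 1860 * 2*pi/60 = 194.7787 rad/s
tau = P / omega = 350 / 194.7787
= 1.7969 Nm


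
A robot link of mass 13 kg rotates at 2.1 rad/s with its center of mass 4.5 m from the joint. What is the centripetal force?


F = m * omega^2 * r
= 13 * 2.1^2 * 4.5
= 13 * 4.41 * 4.5
= 257.985 N


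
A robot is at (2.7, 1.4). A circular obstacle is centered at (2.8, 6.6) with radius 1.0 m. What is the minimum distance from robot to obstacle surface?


center_dist = sqrt((2.7-2.8)^2 + (1.4-6.6)^2)
= sqrt(0.01 + 27.04)
= 5.201
min_dist = center_dist - radius = 5.201 - 1.0 = 4.201 m


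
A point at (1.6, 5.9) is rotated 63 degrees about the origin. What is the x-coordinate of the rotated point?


x' = x*cos(theta) - y*sin(theta)
cos(63 deg) = 0.454, sin(63 deg) = 0.891
x' = 1.6 * 0.454 - 5.9 * 0.891
= 0.7264 - 5.2569
= -4.5306


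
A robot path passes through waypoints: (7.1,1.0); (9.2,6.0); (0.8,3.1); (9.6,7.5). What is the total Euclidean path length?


Segment lengths:
  seg1 = sqrt((2.1)^2 + (5.0)^2) = 5.4231
  seg2 = sqrt((-8.4)^2 + (-2.9)^2) = 8.8865
  seg3 = sqrt((8.8)^2 + (4.4)^2) = 9.8387
Total = 24.1483


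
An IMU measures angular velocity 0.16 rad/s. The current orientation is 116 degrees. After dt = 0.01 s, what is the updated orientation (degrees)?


delta_theta = w * dt = 0.16 * 0.01 = 0.0016 rad
= 0.0917 deg
theta_new = 116 + 0.0917 = 116.0917 deg


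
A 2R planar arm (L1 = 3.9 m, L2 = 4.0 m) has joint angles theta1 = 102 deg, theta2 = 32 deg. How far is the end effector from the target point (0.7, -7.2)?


End effector via forward kinematics:
x = L1*cos(t1) + L2*cos(t1+t2) = -3.5895
y = L1*sin(t1) + L2*sin(t1+t2) = 6.6921
Distance to target:
d = sqrt((0.7 - -3.5895)^2 + (-7.2 - 6.6921)^2)
= sqrt(18.3997 + 192.9914)
= 14.5393 m


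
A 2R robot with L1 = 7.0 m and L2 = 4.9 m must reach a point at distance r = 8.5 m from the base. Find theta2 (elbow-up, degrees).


cos(theta2) = (r^2 - L1^2 - L2^2) / (2*L1*L2)
cos(theta2) = (72.25 - 49.0 - 24.01) / 68.6
cos(theta2) = -0.011079
theta2 = 90.6348 degrees


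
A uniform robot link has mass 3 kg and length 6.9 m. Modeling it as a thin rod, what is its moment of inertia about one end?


I = (1/3) * m * L^2
= (1/3) * 3 * 6.9^2
= 0.333333 * 3 * 47.61
= 47.61 kg*m^2


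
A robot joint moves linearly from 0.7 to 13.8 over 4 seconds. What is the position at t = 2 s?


s = t/T = 2/4 = 0.5
p(t) = p0 + (pf-p0)*s
= 0.7 + (13.8 - 0.7) * 0.5
= 7.25


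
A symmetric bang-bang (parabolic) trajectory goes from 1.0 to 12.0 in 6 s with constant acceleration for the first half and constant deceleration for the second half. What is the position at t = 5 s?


Symmetric rest-to-rest: each phase covers (pf-p0)/2 in time T/2. 0.5*a*(T/2)^2 = (pf-p0)/2 => a = 4*(pf-p0)/T^2
a = 4*(12.0-1.0)/6^2 = 1.2222
t = 5 is in the deceleration phase (t > T/2).
p = pf - 0.5*a*(T-t)^2 = 12.0 - 0.5*1.2222*1^2
= 11.3889


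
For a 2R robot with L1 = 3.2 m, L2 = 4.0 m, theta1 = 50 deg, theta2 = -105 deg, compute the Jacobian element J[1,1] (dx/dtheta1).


J[1,1] = -L1*sin(t1) - L2*sin(t1+t2)
= -3.2*sin(50) - 4.0*sin(-55)
= 0.8253


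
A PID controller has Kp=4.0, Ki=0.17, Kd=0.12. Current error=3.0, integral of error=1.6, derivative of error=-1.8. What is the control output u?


u = Kp*e + Ki*int(e) + Kd*de/dt
= 4.0*3.0 + 0.17*1.6 + 0.12*(-1.8)
= 12.0 + 0.272 + -0.216
= 12.056


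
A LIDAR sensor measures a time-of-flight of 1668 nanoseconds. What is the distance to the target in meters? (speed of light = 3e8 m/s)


tof = 1668 ns = 1.668e-06 s
dist = c * tof / 2
= 3e8 * 1.668e-06 / 2
= 250.2 m


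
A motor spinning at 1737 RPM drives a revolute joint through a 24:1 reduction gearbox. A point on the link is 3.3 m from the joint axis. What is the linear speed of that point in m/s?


omega_motor = 1737 * 2*pi/60 = 181.8982 rad/s
omega_joint = omega_motor / 24 = 7.5791 rad/s
v = omega_joint * r = 7.5791 * 3.3
= 25.011 m/s


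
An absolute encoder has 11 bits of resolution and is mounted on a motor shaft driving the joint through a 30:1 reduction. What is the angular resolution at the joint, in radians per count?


counts = 2^11 = 2048
effective counts at joint = 2048 * 30 = 61440
resolution = 2*pi / 61440
= 1.0227e-04 rad/count


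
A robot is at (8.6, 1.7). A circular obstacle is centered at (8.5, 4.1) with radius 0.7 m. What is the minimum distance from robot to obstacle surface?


center_dist = sqrt((8.6-8.5)^2 + (1.7-4.1)^2)
= sqrt(0.01 + 5.76)
= 2.4021
min_dist = center_dist - radius = 2.4021 - 0.7 = 1.7021 m


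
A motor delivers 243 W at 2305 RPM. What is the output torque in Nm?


omega = 2305 * 2*pi/60 = 241.379 rad/s
tau = P / omega = 243 / 241.379
= 1.0067 Nm


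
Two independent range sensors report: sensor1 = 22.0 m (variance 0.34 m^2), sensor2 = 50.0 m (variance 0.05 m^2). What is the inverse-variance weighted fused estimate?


w1 = (1/var1) / (1/var1 + 1/var2)
   = 2.9412 / (2.9412 + 20.0) = 0.1282
w2 = 1 - w1 = 0.8718
fused = w1*s1 + w2*s2 = 2.8205 + 43.5897
= 46.4103 m


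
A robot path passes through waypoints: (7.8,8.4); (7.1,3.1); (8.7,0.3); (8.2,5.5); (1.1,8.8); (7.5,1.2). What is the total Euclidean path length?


Segment lengths:
  seg1 = sqrt((-0.7)^2 + (-5.3)^2) = 5.346
  seg2 = sqrt((1.6)^2 + (-2.8)^2) = 3.2249
  seg3 = sqrt((-0.5)^2 + (5.2)^2) = 5.224
  seg4 = sqrt((-7.1)^2 + (3.3)^2) = 7.8294
  seg5 = sqrt((6.4)^2 + (-7.6)^2) = 9.9358
Total = 31.5601


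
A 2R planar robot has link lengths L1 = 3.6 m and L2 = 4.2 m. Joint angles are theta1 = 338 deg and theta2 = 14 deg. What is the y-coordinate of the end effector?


Convert angles to radians: theta1 = 5.8992, theta2 = 0.2443
y = L1*sin(theta1) + L2*sin(theta1+theta2)
y = -1.3486 + -0.5845
y = -1.9331


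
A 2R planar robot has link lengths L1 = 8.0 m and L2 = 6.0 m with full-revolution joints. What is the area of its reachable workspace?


r_max = L1 + L2 = 14.0 m
r_min = |L1 - L2| = 2.0 m
Area = pi*(r_max^2 - r_min^2)
= pi*(196.0 - 4.0)
= pi * 192.0
= 603.1858 m^2


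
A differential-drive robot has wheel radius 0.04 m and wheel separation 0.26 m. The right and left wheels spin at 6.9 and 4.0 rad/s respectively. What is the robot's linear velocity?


vR = r*wR = 0.04*6.9 = 0.276 m/s
vL = r*wL = 0.04*4.0 = 0.16 m/s
v = (vR+vL)/2 = 0.218 m/s
omega = (vR-vL)/L = 0.4462 rad/s
linear velocity = 0.218 m/s


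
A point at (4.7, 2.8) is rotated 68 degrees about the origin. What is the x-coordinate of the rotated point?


x' = x*cos(theta) - y*sin(theta)
cos(68 deg) = 0.3746, sin(68 deg) = 0.9272
x' = 4.7 * 0.3746 - 2.8 * 0.9272
= 1.7607 - 2.5961
= -0.8355


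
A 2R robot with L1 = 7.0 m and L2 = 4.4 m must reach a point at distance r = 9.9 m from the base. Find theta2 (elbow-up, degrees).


cos(theta2) = (r^2 - L1^2 - L2^2) / (2*L1*L2)
cos(theta2) = (98.01 - 49.0 - 19.36) / 61.6
cos(theta2) = 0.481331
theta2 = 61.2276 degrees


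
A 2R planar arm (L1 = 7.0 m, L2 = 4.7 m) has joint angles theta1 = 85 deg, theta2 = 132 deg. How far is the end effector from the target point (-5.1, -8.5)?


End effector via forward kinematics:
x = L1*cos(t1) + L2*cos(t1+t2) = -3.1435
y = L1*sin(t1) + L2*sin(t1+t2) = 4.1448
Distance to target:
d = sqrt((-5.1 - -3.1435)^2 + (-8.5 - 4.1448)^2)
= sqrt(3.8279 + 159.8918)
= 12.7953 m


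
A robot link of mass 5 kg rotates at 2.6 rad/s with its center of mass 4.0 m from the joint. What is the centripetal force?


F = m * omega^2 * r
= 5 * 2.6^2 * 4.0
= 5 * 6.76 * 4.0
= 135.2 N


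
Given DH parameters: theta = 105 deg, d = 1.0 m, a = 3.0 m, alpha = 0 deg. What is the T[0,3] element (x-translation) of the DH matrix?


T[0,3] = a * cos(theta)
= 3.0 * cos(105 deg)
= 3.0 * -0.2588
= -0.7765


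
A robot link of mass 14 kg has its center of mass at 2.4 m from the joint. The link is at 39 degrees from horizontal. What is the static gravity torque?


tau = m*g*L*cos(angle)
= 14 * 9.81 * 2.4 * cos(39 deg)
= 14 * 9.81 * 2.4 * 0.7771
= 256.1597 Nm


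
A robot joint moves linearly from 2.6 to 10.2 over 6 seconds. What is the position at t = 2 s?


s = t/T = 2/6 = 0.3333
p(t) = p0 + (pf-p0)*s
= 2.6 + (10.2 - 2.6) * 0.3333
= 5.1333


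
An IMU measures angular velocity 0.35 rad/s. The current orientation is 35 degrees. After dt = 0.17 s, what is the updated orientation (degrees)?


delta_theta = w * dt = 0.35 * 0.17 = 0.0595 rad
= 3.4091 deg
theta_new = 35 + 3.4091 = 38.4091 deg


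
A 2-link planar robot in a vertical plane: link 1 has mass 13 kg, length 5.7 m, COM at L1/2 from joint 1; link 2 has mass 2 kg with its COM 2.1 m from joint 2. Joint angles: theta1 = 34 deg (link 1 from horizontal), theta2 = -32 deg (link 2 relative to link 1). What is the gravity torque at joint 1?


Horizontal distance from joint 1 to link-1 COM:
  x_c1 = (L1/2)*cos(t1) = 2.85 * 0.829 = 2.3628 m
Horizontal distance from joint 1 to link-2 COM:
  x_c2 = L1*cos(t1) + Lc2*cos(t1+t2)
       = 5.7*0.829 + 2.1*0.9994 = 6.8242 m
tau1 = m1*g*x_c1 + m2*g*x_c2
     = 13*9.81*2.3628 + 2*9.81*6.8242
     = 301.3224 + 133.8915
     = 435.2139 Nm


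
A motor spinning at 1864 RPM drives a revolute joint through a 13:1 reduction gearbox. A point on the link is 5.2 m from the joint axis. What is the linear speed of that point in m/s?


omega_motor = 1864 * 2*pi/60 = 195.1976 rad/s
omega_joint = omega_motor / 13 = 15.0152 rad/s
v = omega_joint * r = 15.0152 * 5.2
= 78.079 m/s


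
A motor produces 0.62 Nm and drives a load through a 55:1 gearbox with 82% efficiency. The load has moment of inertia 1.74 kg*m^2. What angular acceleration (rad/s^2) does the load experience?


tau_out = tau_motor * N * eta
= 0.62 * 55 * 0.82 = 27.962 Nm
alpha = tau_out / I = 27.962 / 1.74
= 16.0701 rad/s^2


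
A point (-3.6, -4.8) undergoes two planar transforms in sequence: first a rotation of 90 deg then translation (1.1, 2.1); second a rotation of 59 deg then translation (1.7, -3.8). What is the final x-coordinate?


After transform 1:
x1 = cos(90)*-3.6 - sin(90)*-4.8 + 1.1 = 5.9
y1 = sin(90)*-3.6 + cos(90)*-4.8 + 2.1 = -1.5
After transform 2:
x2 = cos(59)*5.9 - sin(59)*-1.5 + 1.7
= 6.0245


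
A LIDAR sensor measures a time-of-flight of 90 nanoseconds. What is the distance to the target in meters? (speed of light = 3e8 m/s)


tof = 90 ns = 9e-08 s
dist = c * tof / 2
= 3e8 * 9e-08 / 2
= 13.5 m


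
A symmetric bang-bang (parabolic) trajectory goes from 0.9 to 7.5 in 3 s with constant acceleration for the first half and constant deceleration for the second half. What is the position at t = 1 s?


Symmetric rest-to-rest: each phase covers (pf-p0)/2 in time T/2. 0.5*a*(T/2)^2 = (pf-p0)/2 => a = 4*(pf-p0)/T^2
a = 4*(7.5-0.9)/3^2 = 2.9333
t = 1 is in the acceleration phase (t <= T/2).
p = p0 + 0.5*a*t^2 = 0.9 + 0.5*2.9333*1^2
= 2.3667


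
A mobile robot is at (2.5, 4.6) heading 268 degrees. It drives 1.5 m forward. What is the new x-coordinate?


x_new = x0 + d*cos(theta)
= 2.5 + 1.5*cos(268)
= 2.5 + -0.0523
= 2.4477


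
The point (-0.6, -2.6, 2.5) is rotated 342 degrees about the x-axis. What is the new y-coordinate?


Rotation about x-axis: y' = y*cos(theta) - z*sin(theta)
= -2.6 * 0.9511 - 2.5 * -0.309
= -1.7002


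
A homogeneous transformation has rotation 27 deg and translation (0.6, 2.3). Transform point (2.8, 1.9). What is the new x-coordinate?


x' = cos(theta)*px - sin(theta)*py + tx
= 0.891*2.8 - 0.454*1.9 + 0.6
= 2.2322


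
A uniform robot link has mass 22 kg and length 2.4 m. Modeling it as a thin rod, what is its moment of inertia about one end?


I = (1/3) * m * L^2
= (1/3) * 22 * 2.4^2
= 0.333333 * 22 * 5.76
= 42.24 kg*m^2


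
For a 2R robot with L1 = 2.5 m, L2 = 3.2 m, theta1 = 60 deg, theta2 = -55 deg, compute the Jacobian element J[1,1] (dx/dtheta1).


J[1,1] = -L1*sin(t1) - L2*sin(t1+t2)
= -2.5*sin(60) - 3.2*sin(5)
= -2.444


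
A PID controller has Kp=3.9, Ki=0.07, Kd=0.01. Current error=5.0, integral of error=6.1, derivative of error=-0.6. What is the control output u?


u = Kp*e + Ki*int(e) + Kd*de/dt
= 3.9*5.0 + 0.07*6.1 + 0.01*(-0.6)
= 19.5 + 0.427 + -0.006
= 19.921


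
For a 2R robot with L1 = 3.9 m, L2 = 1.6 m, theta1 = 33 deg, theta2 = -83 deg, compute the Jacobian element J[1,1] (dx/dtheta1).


J[1,1] = -L1*sin(t1) - L2*sin(t1+t2)
= -3.9*sin(33) - 1.6*sin(-50)
= -0.8984


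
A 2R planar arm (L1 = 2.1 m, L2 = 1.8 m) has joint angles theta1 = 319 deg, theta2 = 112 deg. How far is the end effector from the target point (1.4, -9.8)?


End effector via forward kinematics:
x = L1*cos(t1) + L2*cos(t1+t2) = 2.1709
y = L1*sin(t1) + L2*sin(t1+t2) = 0.3242
Distance to target:
d = sqrt((1.4 - 2.1709)^2 + (-9.8 - 0.3242)^2)
= sqrt(0.5943 + 102.4996)
= 10.1535 m


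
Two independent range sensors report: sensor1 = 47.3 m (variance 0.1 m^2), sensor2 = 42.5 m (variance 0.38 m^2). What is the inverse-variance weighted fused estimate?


w1 = (1/var1) / (1/var1 + 1/var2)
   = 10.0 / (10.0 + 2.6316) = 0.7917
w2 = 1 - w1 = 0.2083
fused = w1*s1 + w2*s2 = 37.4458 + 8.8542
= 46.3 m


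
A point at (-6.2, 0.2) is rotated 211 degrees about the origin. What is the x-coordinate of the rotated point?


x' = x*cos(theta) - y*sin(theta)
cos(211 deg) = -0.8572, sin(211 deg) = -0.515
x' = -6.2 * -0.8572 - 0.2 * -0.515
= 5.3144 - -0.103
= 5.4174


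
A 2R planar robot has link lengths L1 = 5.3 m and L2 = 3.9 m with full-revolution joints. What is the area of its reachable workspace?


r_max = L1 + L2 = 9.2 m
r_min = |L1 - L2| = 1.4 m
Area = pi*(r_max^2 - r_min^2)
= pi*(84.64 - 1.96)
= pi * 82.68
= 259.7469 m^2


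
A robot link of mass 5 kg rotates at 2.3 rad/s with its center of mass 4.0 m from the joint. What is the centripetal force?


F = m * omega^2 * r
= 5 * 2.3^2 * 4.0
= 5 * 5.29 * 4.0
= 105.8 N


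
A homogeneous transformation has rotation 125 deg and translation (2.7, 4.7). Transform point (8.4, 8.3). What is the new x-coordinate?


x' = cos(theta)*px - sin(theta)*py + tx
= -0.5736*8.4 - 0.8192*8.3 + 2.7
= -8.917


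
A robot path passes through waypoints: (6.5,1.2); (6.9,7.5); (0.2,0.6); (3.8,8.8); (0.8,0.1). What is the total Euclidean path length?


Segment lengths:
  seg1 = sqrt((0.4)^2 + (6.3)^2) = 6.3127
  seg2 = sqrt((-6.7)^2 + (-6.9)^2) = 9.6177
  seg3 = sqrt((3.6)^2 + (8.2)^2) = 8.9554
  seg4 = sqrt((-3.0)^2 + (-8.7)^2) = 9.2027
Total = 34.0885


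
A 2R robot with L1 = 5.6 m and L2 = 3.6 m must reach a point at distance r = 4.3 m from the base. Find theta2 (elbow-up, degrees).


cos(theta2) = (r^2 - L1^2 - L2^2) / (2*L1*L2)
cos(theta2) = (18.49 - 31.36 - 12.96) / 40.32
cos(theta2) = -0.640625
theta2 = 129.8384 degrees


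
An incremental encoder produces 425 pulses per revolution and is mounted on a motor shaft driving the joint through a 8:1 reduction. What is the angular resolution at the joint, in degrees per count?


counts per rev = 425
effective counts at joint = 425 * 8 = 3400
resolution = 360 / 3400
= 0.1059 deg/count


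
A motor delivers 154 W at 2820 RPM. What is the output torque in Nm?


omega = 2820 * 2*pi/60 = 295.3097 rad/s
tau = P / omega = 154 / 295.3097
= 0.5215 Nm


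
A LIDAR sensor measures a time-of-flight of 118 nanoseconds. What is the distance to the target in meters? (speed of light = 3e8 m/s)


tof = 118 ns = 1.18e-07 s
dist = c * tof / 2
= 3e8 * 1.18e-07 / 2
= 17.7 m


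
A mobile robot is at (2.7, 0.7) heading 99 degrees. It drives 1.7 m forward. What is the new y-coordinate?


y_new = y0 + d*sin(theta)
= 0.7 + 1.7*sin(99)
= 0.7 + 1.6791
= 2.3791


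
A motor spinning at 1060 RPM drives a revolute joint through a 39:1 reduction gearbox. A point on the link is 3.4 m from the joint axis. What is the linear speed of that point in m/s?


omega_motor = 1060 * 2*pi/60 = 111.0029 rad/s
omega_joint = omega_motor / 39 = 2.8462 rad/s
v = omega_joint * r = 2.8462 * 3.4
= 9.6772 m/s


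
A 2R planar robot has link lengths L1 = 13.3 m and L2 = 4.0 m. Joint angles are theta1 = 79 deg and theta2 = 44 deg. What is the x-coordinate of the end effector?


Convert angles to radians: theta1 = 1.3788, theta2 = 0.7679
x = L1*cos(theta1) + L2*cos(theta1+theta2)
x = 2.5378 + -2.1786
x = 0.3592


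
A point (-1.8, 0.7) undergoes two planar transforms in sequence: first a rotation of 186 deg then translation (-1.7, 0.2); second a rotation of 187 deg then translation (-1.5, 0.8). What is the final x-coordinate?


After transform 1:
x1 = cos(186)*-1.8 - sin(186)*0.7 + -1.7 = 0.1633
y1 = sin(186)*-1.8 + cos(186)*0.7 + 0.2 = -0.308
After transform 2:
x2 = cos(187)*0.1633 - sin(187)*-0.308 + -1.5
= -1.6996


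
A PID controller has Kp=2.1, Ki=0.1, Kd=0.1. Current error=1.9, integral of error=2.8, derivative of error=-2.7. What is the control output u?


u = Kp*e + Ki*int(e) + Kd*de/dt
= 2.1*1.9 + 0.1*2.8 + 0.1*(-2.7)
= 3.99 + 0.28 + -0.27
= 4.0


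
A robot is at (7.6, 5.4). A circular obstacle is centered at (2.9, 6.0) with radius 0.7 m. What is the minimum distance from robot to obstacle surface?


center_dist = sqrt((7.6-2.9)^2 + (5.4-6.0)^2)
= sqrt(22.09 + 0.36)
= 4.7381
min_dist = center_dist - radius = 4.7381 - 0.7 = 4.0381 m


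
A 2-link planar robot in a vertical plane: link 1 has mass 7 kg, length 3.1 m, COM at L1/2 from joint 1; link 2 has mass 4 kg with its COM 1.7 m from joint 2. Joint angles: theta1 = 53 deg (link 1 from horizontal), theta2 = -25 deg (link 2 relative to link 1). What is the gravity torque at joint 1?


Horizontal distance from joint 1 to link-1 COM:
  x_c1 = (L1/2)*cos(t1) = 1.55 * 0.6018 = 0.9328 m
Horizontal distance from joint 1 to link-2 COM:
  x_c2 = L1*cos(t1) + Lc2*cos(t1+t2)
       = 3.1*0.6018 + 1.7*0.8829 = 3.3666 m
tau1 = m1*g*x_c1 + m2*g*x_c2
     = 7*9.81*0.9328 + 4*9.81*3.3666
     = 64.0563 + 132.1069
     = 196.1631 Nm


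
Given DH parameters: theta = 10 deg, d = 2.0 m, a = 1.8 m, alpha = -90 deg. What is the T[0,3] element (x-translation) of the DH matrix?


T[0,3] = a * cos(theta)
= 1.8 * cos(10 deg)
= 1.8 * 0.9848
= 1.7727
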